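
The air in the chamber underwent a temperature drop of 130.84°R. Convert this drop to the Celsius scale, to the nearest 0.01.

72.69°C

For a temperature interval the offset drops out; only the factor 5/9 applies.
130.84 × 5/9 = 72.69.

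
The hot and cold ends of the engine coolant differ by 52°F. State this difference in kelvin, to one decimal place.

An interval of 1°F corresponds to 5/9 K.
52 × 5/9 = 28.9.

28.9 K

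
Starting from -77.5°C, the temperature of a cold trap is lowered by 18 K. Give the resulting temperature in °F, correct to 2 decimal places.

The 18 K change is an interval; Kelvin and Celsius degrees are the same size, so ΔC = -18°C.
Final Celsius temperature: -77.5000 - 18.0000 = -95.5000°C.
In Fahrenheit: -95.5000 × 1.8 + 32 = -139.90°F.

-139.90°F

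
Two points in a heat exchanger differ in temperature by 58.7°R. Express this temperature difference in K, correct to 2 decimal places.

For a temperature interval the offset drops out; only the factor 5/9 applies.
58.7 × 5/9 = 32.61.

32.61 K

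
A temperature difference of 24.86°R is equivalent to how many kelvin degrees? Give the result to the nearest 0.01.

13.81 K

An interval of 1°R corresponds to 5/9 K.
24.86 × 5/9 = 13.81.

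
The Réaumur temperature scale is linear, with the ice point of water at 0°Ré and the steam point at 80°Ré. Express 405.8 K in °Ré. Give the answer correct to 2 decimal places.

106.12°Ré

First in Celsius: 405.8 - 273.15 = 132.6500°C.
Linearly onto the Réaumur scale: 0 + (132.6500 / 100) × (80 - 0) = 106.12°Ré.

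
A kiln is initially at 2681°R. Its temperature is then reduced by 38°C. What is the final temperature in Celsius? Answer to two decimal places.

1178.29°C

Initial temperature in Celsius: (2681 - 491.67) × 5/9 = 1216.2944°C.
Final Celsius temperature: 1216.2944 - 38.0000 = 1178.2944°C.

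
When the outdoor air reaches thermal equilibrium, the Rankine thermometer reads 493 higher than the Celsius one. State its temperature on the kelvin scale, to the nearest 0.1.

Let x be the Celsius reading; then the Rankine reading is 1.8·x + 491.67.
(1.8·x + 491.67) - x = 493  ⇒  (0.8)·x = 1.33  ⇒  x = 1.6625°C.
In kelvin: 1.6625 + 273.15 = 274.8 K.

274.8 K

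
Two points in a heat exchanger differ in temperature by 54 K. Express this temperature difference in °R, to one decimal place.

97.2°R

For a temperature interval the offset drops out; only the factor 1.8 applies.
54 × 1.8 = 97.2.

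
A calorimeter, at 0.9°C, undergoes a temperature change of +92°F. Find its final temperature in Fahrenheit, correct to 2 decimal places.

The 92°F change is an interval, so only the factor 5/9 applies: +92 × 5/9 = +51.1111°C.
Final Celsius temperature: 0.9000 + 51.1111 = 52.0111°C.
In Fahrenheit: 52.0111 × 1.8 + 32 = 125.62°F.

125.62°F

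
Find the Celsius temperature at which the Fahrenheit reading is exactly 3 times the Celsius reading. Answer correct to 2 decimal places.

Let C be the Celsius reading. The Fahrenheit reading is F = 1.8·C + 32.
Require F = 3·C: 1.8·C + 32 = 3·C.
(-1.2)·C = -32  ⇒  C = 26.67.

26.67°C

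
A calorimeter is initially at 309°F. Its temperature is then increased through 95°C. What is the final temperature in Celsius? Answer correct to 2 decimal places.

Initial temperature in Celsius: (309 - 32) × 5/9 = 153.8889°C.
Final Celsius temperature: 153.8889 + 95.0000 = 248.8889°C.

248.89°C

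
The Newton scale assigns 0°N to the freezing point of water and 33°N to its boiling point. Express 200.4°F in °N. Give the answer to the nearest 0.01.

First in Celsius: (200.4 - 32) × 5/9 = 93.5556°C.
Linearly onto the Newton scale: 0 + (93.5556 / 100) × (33 - 0) = 30.87°N.

30.87°N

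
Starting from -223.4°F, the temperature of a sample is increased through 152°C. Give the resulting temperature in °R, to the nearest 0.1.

Initial temperature in Celsius: (-223.4 - 32) × 5/9 = -141.8889°C.
Final Celsius temperature: -141.8889 + 152.0000 = 10.1111°C.
In Rankine: 10.1111 × 1.8 + 491.67 = 509.9°R.

509.9°R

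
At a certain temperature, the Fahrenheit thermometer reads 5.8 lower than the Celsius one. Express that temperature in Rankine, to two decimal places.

406.62°R

Let x be the Celsius reading; then the Fahrenheit reading is 1.8·x + 32.
(1.8·x + 32) - x = -5.8  ⇒  (0.8)·x = -37.8  ⇒  x = -47.2500°C.
In Rankine: -47.2500 × 1.8 + 491.67 = 406.62°R.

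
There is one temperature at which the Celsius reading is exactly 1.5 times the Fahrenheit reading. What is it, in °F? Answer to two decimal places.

Let F be the Fahrenheit reading. The Celsius reading is C = 5/9·F - 17.7778.
Require C = 1.5·F: 5/9·F - 17.7778 = 1.5·F.
(-17/18)·F = 17.7778  ⇒  F = -18.82.

-18.82°F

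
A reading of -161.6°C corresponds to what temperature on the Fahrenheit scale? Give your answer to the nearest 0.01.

In Fahrenheit: -161.6000 × 1.8 + 32 = -258.88°F.

-258.88°F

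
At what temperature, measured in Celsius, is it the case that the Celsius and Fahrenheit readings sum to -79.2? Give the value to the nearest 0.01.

-39.71°C

Let C be the Celsius reading. The Fahrenheit reading is F = 1.8·C + 32.
Require C + F = -79.2: (2.8)·C + 32 = -79.2.
C = (-79.2 - 32) / (2.8) = -39.71.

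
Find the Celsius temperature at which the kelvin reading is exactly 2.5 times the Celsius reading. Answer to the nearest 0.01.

182.10°C

Let C be the Celsius reading. The kelvin reading is K = 1·C + 273.15.
Require K = 2.5·C: 1·C + 273.15 = 2.5·C.
(-1.5)·C = -273.15  ⇒  C = 182.10.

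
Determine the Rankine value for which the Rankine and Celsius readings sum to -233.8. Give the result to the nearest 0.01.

Let R be the Rankine reading. The Celsius reading is C = 5/9·R - 273.15.
Require R + C = -233.8: (14/9)·R - 273.15 = -233.8.
R = (-233.8 + 273.15) / (14/9) = 25.30.

25.30°R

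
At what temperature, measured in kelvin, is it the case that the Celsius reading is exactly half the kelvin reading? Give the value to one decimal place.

Let K be the kelvin reading. The Celsius reading is C = 1·K - 273.15.
Require C = 0.5·K: 1·K - 273.15 = 0.5·K.
(0.5)·K = 273.15  ⇒  K = 546.3.

546.3 K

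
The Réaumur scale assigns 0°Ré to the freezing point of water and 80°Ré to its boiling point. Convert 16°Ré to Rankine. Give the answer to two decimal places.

527.67°R

Linear interpolation between the fixed points: C = (16 - 0) × 100 / (80 - 0) = 20.0000°C.
Then 20.0000 × 1.8 + 491.67 = 527.67°R.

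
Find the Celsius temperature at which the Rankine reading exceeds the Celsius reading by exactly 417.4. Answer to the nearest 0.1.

Let C be the Celsius reading. The Rankine reading is R = 1.8·C + 491.67.
Require R - C = 417.4: (0.8)·C + 491.67 = 417.4.
C = (417.4 - 491.67) / (0.8) = -92.8.

-92.8°C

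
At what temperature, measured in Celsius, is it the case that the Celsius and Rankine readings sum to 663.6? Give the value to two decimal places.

Let C be the Celsius reading. The Rankine reading is R = 1.8·C + 491.67.
Require C + R = 663.6: (2.8)·C + 491.67 = 663.6.
C = (663.6 - 491.67) / (2.8) = 61.40.

61.40°C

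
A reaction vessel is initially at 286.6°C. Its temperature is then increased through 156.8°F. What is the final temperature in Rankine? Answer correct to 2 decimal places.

The 156.8°F change is an interval, so only the factor 5/9 applies: +156.8 × 5/9 = +87.1111°C.
Final Celsius temperature: 286.6000 + 87.1111 = 373.7111°C.
In Rankine: 373.7111 × 1.8 + 491.67 = 1164.35°R.

1164.35°R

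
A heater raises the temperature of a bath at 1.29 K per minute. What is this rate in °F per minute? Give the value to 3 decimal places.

Since only a temperature interval is involved, the additive offset between the scales drops out.
A change of 1 K is a change of 1.8°F, so 1.29 × 1.8 = 2.322.

2.322 °F/minute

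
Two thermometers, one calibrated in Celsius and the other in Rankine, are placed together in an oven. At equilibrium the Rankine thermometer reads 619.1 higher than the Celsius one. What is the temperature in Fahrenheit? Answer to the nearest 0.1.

318.7°F

Let x be the Celsius reading; then the Rankine reading is 1.8·x + 491.67.
(1.8·x + 491.67) - x = 619.1  ⇒  (0.8)·x = 127.43  ⇒  x = 159.2875°C.
In Fahrenheit: 159.2875 × 1.8 + 32 = 318.7°F.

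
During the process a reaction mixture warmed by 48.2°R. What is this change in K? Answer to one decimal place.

Only the scale ratio 5/9 matters for a change in temperature.
48.2 × 5/9 = 26.8.

26.8 K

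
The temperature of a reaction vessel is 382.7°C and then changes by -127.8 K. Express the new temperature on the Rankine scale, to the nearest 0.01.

950.49°R

The 127.8 K change is an interval; Kelvin and Celsius degrees are the same size, so ΔC = -127.8°C.
Final Celsius temperature: 382.7000 - 127.8000 = 254.9000°C.
In Rankine: 254.9000 × 1.8 + 491.67 = 950.49°R.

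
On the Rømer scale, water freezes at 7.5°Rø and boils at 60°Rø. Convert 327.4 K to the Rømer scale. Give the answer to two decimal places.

First in Celsius: 327.4 - 273.15 = 54.2500°C.
Linearly onto the Rømer scale: 7.5 + (54.2500 / 100) × (60 - 7.5) = 35.98°Rø.

35.98°Rø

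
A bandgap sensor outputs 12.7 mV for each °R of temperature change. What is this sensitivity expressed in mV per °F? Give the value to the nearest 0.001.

Since only a temperature interval is involved, the additive offset between the scales drops out.
A change of 1°F is a change of 1°R, so per °F the value is 12.7 × 1 = 12.700.

12.700 mV per °F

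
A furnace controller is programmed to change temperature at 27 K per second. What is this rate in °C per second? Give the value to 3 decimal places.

The quantity depends on a temperature interval, so only the ratio of degree sizes applies; the offset between the scales is irrelevant.
A change of 1 K is a change of 1°C, so 27 × 1 = 27.000.

27.000 °C/second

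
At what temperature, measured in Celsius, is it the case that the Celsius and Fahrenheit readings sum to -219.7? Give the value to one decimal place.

-89.9°C

Let C be the Celsius reading. The Fahrenheit reading is F = 1.8·C + 32.
Require C + F = -219.7: (2.8)·C + 32 = -219.7.
C = (-219.7 - 32) / (2.8) = -89.9.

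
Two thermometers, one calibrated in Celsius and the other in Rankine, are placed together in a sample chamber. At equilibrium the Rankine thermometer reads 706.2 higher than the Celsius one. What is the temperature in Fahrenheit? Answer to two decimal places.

514.69°F

Let x be the Celsius reading; then the Rankine reading is 1.8·x + 491.67.
(1.8·x + 491.67) - x = 706.2  ⇒  (0.8)·x = 214.53  ⇒  x = 268.1625°C.
In Fahrenheit: 268.1625 × 1.8 + 32 = 514.69°F.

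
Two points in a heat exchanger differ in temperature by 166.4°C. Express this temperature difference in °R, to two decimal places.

An interval of 1°C corresponds to 1.8°R.
166.4 × 1.8 = 299.52.

299.52°R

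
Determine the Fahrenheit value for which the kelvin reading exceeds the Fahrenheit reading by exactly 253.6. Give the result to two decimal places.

3.99°F

Let F be the Fahrenheit reading. The kelvin reading is K = 5/9·F + 255.372.
Require K - F = 253.6: (-4/9)·F + 255.372 = 253.6.
F = (253.6 - 255.372) / (-4/9) = 3.99.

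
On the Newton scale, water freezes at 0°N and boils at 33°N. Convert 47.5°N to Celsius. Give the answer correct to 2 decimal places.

143.94°C

Linear interpolation between the fixed points: C = (47.5 - 0) × 100 / (33 - 0) = 143.9394°C.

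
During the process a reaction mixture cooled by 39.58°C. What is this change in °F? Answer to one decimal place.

Only the scale ratio 1.8 matters for a change in temperature.
39.58 × 1.8 = 71.2.

71.2°F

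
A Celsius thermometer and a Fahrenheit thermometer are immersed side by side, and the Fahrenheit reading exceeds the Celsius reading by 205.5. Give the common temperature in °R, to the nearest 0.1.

882.0°R

Let x be the Celsius reading; then the Fahrenheit reading is 1.8·x + 32.
(1.8·x + 32) - x = 205.5  ⇒  (0.8)·x = 173.5  ⇒  x = 216.8750°C.
In Rankine: 216.8750 × 1.8 + 491.67 = 882.0°R.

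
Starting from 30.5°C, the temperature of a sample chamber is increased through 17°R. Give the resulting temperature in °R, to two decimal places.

563.57°R

The 17°R change is an interval, so only the factor 5/9 applies: +17 × 5/9 = +9.4444°C.
Final Celsius temperature: 30.5000 + 9.4444 = 39.9444°C.
In Rankine: 39.9444 × 1.8 + 491.67 = 563.57°R.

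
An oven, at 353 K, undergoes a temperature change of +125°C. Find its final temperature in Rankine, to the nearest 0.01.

Initial temperature in Celsius: 353 - 273.15 = 79.8500°C.
Final Celsius temperature: 79.8500 + 125.0000 = 204.8500°C.
In Rankine: 204.8500 × 1.8 + 491.67 = 860.40°R.

860.40°R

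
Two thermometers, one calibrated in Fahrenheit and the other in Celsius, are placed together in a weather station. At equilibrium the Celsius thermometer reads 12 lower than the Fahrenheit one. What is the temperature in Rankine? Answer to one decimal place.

446.7°R

Let x be the Fahrenheit reading; then the Celsius reading is 5/9·x - 17.7778.
(5/9·x - 17.7778) - x = -12  ⇒  (-4/9)·x = 52/9  ⇒  x = -13.0000°F.
In Celsius: (-13 - 32) × 5/9 = -25.0000°C.
In Rankine: -25.0000 × 1.8 + 491.67 = 446.7°R.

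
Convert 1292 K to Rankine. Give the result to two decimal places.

In Celsius: 1292 - 273.15 = 1018.8500°C.
In Rankine: 1018.8500 × 1.8 + 491.67 = 2325.60°R.

2325.60°R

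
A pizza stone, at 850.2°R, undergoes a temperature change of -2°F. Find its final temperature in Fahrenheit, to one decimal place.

388.5°F

Initial temperature in Celsius: (850.2 - 491.67) × 5/9 = 199.1833°C.
The 2°F change is an interval, so only the factor 5/9 applies: -2 × 5/9 = -1.1111°C.
Final Celsius temperature: 199.1833 - 1.1111 = 198.0722°C.
In Fahrenheit: 198.0722 × 1.8 + 32 = 388.5°F.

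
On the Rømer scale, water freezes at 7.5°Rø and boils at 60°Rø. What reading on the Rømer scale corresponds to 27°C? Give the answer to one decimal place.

21.7°Rø

Linearly onto the Rømer scale: 7.5 + (27.0000 / 100) × (60 - 7.5) = 21.7°Rø.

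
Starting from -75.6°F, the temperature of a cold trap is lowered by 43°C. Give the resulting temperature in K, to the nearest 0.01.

170.37 K

Initial temperature in Celsius: (-75.6 - 32) × 5/9 = -59.7778°C.
Final Celsius temperature: -59.7778 - 43.0000 = -102.7778°C.
In kelvin: -102.7778 + 273.15 = 170.37 K.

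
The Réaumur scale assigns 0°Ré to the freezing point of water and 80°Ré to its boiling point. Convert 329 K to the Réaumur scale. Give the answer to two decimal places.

44.68°Ré

First in Celsius: 329 - 273.15 = 55.8500°C.
Linearly onto the Réaumur scale: 0 + (55.8500 / 100) × (80 - 0) = 44.68°Ré.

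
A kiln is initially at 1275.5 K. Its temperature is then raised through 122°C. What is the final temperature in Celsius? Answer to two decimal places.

Initial temperature in Celsius: 1275.5 - 273.15 = 1002.3500°C.
Final Celsius temperature: 1002.3500 + 122.0000 = 1124.3500°C.

1124.35°C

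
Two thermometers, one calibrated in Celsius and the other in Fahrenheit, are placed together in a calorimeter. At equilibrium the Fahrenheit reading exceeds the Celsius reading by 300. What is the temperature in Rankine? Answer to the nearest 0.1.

Let x be the Celsius reading; then the Fahrenheit reading is 1.8·x + 32.
(1.8·x + 32) - x = 300  ⇒  (0.8)·x = 268  ⇒  x = 335.0000°C.
In Rankine: 335.0000 × 1.8 + 491.67 = 1094.7°R.

1094.7°R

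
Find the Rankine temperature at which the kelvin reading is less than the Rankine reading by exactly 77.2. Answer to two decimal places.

173.70°R

Let R be the Rankine reading. The kelvin reading is K = 5/9·R.
Require K - R = -77.2: (-4/9)·R = -77.2.
R = (-77.2) / (-4/9) = 173.70.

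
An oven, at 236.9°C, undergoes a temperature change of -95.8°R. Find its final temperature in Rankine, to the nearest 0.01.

The 95.8°R change is an interval, so only the factor 5/9 applies: -95.8 × 5/9 = -53.2222°C.
Final Celsius temperature: 236.9000 - 53.2222 = 183.6778°C.
In Rankine: 183.6778 × 1.8 + 491.67 = 822.29°R.

822.29°R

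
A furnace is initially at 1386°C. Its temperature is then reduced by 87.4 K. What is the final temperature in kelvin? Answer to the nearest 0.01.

1571.75 K

The 87.4 K change is an interval; Kelvin and Celsius degrees are the same size, so ΔC = -87.4°C.
Final Celsius temperature: 1386.0000 - 87.4000 = 1298.6000°C.
In kelvin: 1298.6000 + 273.15 = 1571.75 K.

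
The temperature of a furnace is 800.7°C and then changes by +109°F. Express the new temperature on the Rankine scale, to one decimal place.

The 109°F change is an interval, so only the factor 5/9 applies: +109 × 5/9 = +60.5556°C.
Final Celsius temperature: 800.7000 + 60.5556 = 861.2556°C.
In Rankine: 861.2556 × 1.8 + 491.67 = 2041.9°R.

2041.9°R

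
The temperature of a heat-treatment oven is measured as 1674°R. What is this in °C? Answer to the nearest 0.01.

656.85°C

In Celsius: (1674 - 491.67) × 5/9 = 656.8500°C.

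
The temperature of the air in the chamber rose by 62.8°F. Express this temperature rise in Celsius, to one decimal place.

For a temperature interval the offset drops out; only the factor 5/9 applies.
62.8 × 5/9 = 34.9.

34.9°C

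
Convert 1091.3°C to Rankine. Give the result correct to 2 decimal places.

In Rankine: 1091.3000 × 1.8 + 491.67 = 2456.01°R.

2456.01°R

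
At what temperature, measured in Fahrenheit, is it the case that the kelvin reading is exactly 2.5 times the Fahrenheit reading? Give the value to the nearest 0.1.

131.3°F

Let F be the Fahrenheit reading. The kelvin reading is K = 5/9·F + 255.372.
Require K = 2.5·F: 5/9·F + 255.372 = 2.5·F.
(-35/18)·F = -255.372  ⇒  F = 131.3.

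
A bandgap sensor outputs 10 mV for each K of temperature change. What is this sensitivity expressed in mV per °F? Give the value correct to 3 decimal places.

5.556 mV per °F

Since only a temperature interval is involved, the additive offset between the scales drops out.
A change of 1°F is a change of 5/9 K, so per °F the value is 10 × 5/9 = 5.556.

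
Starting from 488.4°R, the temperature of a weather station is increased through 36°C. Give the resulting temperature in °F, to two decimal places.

Initial temperature in Celsius: (488.4 - 491.67) × 5/9 = -1.8167°C.
Final Celsius temperature: -1.8167 + 36.0000 = 34.1833°C.
In Fahrenheit: 34.1833 × 1.8 + 32 = 93.53°F.

93.53°F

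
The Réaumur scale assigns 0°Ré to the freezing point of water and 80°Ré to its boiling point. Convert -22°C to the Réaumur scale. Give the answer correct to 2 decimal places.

-17.60°Ré

Linearly onto the Réaumur scale: 0 + (-22.0000 / 100) × (80 - 0) = -17.60°Ré.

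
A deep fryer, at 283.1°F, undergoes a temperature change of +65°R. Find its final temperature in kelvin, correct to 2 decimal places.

Initial temperature in Celsius: (283.1 - 32) × 5/9 = 139.5000°C.
The 65°R change is an interval, so only the factor 5/9 applies: +65 × 5/9 = +36.1111°C.
Final Celsius temperature: 139.5000 + 36.1111 = 175.6111°C.
In kelvin: 175.6111 + 273.15 = 448.76 K.

448.76 K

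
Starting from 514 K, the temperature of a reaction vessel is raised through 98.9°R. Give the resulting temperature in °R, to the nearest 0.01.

Initial temperature in Celsius: 514 - 273.15 = 240.8500°C.
The 98.9°R change is an interval, so only the factor 5/9 applies: +98.9 × 5/9 = +54.9444°C.
Final Celsius temperature: 240.8500 + 54.9444 = 295.7944°C.
In Rankine: 295.7944 × 1.8 + 491.67 = 1024.10°R.

1024.10°R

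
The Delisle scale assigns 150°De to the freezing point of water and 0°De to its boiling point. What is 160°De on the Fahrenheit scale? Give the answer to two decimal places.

Linear interpolation between the fixed points: C = (160 - 150) × 100 / (0 - 150) = -6.6667°C.
Then -6.6667 × 1.8 + 32 = 20.00°F.

20.00°F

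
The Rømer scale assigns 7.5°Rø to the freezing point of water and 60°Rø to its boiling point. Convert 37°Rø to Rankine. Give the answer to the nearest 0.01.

Linear interpolation between the fixed points: C = (37 - 7.5) × 100 / (60 - 7.5) = 56.1905°C.
Then 56.1905 × 1.8 + 491.67 = 592.81°R.

592.81°R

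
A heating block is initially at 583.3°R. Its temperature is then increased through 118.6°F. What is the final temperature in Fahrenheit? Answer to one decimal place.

242.2°F

Initial temperature in Celsius: (583.3 - 491.67) × 5/9 = 50.9056°C.
The 118.6°F change is an interval, so only the factor 5/9 applies: +118.6 × 5/9 = +65.8889°C.
Final Celsius temperature: 50.9056 + 65.8889 = 116.7944°C.
In Fahrenheit: 116.7944 × 1.8 + 32 = 242.2°F.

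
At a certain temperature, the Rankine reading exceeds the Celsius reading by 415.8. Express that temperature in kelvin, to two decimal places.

178.31 K

Let x be the Rankine reading; then the Celsius reading is 5/9·x - 273.15.
(5/9·x - 273.15) - x = -415.8  ⇒  (-4/9)·x = -142.65  ⇒  x = 320.9625°R.
In Celsius: (320.9625 - 491.67) × 5/9 = -94.8375°C.
In kelvin: -94.8375 + 273.15 = 178.31 K.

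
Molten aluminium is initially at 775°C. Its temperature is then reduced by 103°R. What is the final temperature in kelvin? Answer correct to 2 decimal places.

The 103°R change is an interval, so only the factor 5/9 applies: -103 × 5/9 = -57.2222°C.
Final Celsius temperature: 775.0000 - 57.2222 = 717.7778°C.
In kelvin: 717.7778 + 273.15 = 990.93 K.

990.93 K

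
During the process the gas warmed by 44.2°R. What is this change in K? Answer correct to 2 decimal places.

An interval of 1°R corresponds to 5/9 K.
44.2 × 5/9 = 24.56.

24.56 K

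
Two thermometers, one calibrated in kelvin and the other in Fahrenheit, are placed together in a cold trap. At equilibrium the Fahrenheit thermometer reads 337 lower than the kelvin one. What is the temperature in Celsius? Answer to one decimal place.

-119.8°C

Let x be the kelvin reading; then the Fahrenheit reading is 1.8·x - 459.67.
(1.8·x - 459.67) - x = -337  ⇒  (0.8)·x = 122.67  ⇒  x = 153.3375 K.
In Celsius: 153.3375 - 273.15 = -119.8°C.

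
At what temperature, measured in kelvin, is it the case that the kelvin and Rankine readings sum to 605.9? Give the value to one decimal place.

Let K be the kelvin reading. The Rankine reading is R = 1.8·K.
Require K + R = 605.9: (2.8)·K = 605.9.
K = (605.9) / (2.8) = 216.4.

216.4 K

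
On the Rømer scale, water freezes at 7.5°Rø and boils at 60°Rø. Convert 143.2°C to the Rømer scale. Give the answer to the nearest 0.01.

Linearly onto the Rømer scale: 7.5 + (143.2000 / 100) × (60 - 7.5) = 82.68°Rø.

82.68°Rø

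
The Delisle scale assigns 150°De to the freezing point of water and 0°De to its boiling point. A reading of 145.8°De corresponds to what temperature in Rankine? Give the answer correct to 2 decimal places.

496.71°R

Linear interpolation between the fixed points: C = (145.8 - 150) × 100 / (0 - 150) = 2.8000°C.
Then 2.8000 × 1.8 + 491.67 = 496.71°R.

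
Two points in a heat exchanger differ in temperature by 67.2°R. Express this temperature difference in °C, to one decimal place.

Only the scale ratio 5/9 matters for a change in temperature.
67.2 × 5/9 = 37.3.

37.3°C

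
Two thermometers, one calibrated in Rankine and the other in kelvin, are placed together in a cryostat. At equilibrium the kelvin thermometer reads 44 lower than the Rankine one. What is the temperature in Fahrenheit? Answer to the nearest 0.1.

-360.7°F

Let x be the Rankine reading; then the kelvin reading is 5/9·x.
(5/9·x) - x = -44  ⇒  (-4/9)·x = -44  ⇒  x = 99.0000°R.
In Celsius: (99 - 491.67) × 5/9 = -218.1500°C.
In Fahrenheit: -218.1500 × 1.8 + 32 = -360.7°F.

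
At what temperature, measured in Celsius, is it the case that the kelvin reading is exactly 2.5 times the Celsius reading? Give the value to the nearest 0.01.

Let C be the Celsius reading. The kelvin reading is K = 1·C + 273.15.
Require K = 2.5·C: 1·C + 273.15 = 2.5·C.
(-1.5)·C = -273.15  ⇒  C = 182.10.

182.10°C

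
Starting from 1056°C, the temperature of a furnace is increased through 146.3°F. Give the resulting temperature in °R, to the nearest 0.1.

The 146.3°F change is an interval, so only the factor 5/9 applies: +146.3 × 5/9 = +81.2778°C.
Final Celsius temperature: 1056.0000 + 81.2778 = 1137.2778°C.
In Rankine: 1137.2778 × 1.8 + 491.67 = 2538.8°R.

2538.8°R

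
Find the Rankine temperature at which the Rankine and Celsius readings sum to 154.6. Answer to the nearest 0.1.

275.0°R

Let R be the Rankine reading. The Celsius reading is C = 5/9·R - 273.15.
Require R + C = 154.6: (14/9)·R - 273.15 = 154.6.
R = (154.6 + 273.15) / (14/9) = 275.0.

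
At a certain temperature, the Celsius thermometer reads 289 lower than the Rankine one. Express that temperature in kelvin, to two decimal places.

Let x be the Rankine reading; then the Celsius reading is 5/9·x - 273.15.
(5/9·x - 273.15) - x = -289  ⇒  (-4/9)·x = -15.85  ⇒  x = 35.6625°R.
In Celsius: (35.6625 - 491.67) × 5/9 = -253.3375°C.
In kelvin: -253.3375 + 273.15 = 19.81 K.

19.81 K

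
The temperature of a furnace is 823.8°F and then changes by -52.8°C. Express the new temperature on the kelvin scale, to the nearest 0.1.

Initial temperature in Celsius: (823.8 - 32) × 5/9 = 439.8889°C.
Final Celsius temperature: 439.8889 - 52.8000 = 387.0889°C.
In kelvin: 387.0889 + 273.15 = 660.2 K.

660.2 K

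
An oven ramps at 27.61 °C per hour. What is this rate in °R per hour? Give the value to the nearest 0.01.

49.70 °R/hour

The quantity depends on a temperature interval, so only the ratio of degree sizes applies; the offset between the scales is irrelevant.
A change of 1°C is a change of 1.8°R, so 27.61 × 1.8 = 49.70.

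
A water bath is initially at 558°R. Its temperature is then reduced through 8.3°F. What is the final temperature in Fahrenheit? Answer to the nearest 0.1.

90.0°F

Initial temperature in Celsius: (558 - 491.67) × 5/9 = 36.8500°C.
The 8.3°F change is an interval, so only the factor 5/9 applies: -8.3 × 5/9 = -4.6111°C.
Final Celsius temperature: 36.8500 - 4.6111 = 32.2389°C.
In Fahrenheit: 32.2389 × 1.8 + 32 = 90.0°F.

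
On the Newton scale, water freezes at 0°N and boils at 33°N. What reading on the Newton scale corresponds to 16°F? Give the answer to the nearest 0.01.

-2.93°N

First in Celsius: (16 - 32) × 5/9 = -8.8889°C.
Linearly onto the Newton scale: 0 + (-8.8889 / 100) × (33 - 0) = -2.93°N.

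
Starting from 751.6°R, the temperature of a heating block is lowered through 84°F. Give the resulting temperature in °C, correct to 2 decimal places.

97.74°C

Initial temperature in Celsius: (751.6 - 491.67) × 5/9 = 144.4056°C.
The 84°F change is an interval, so only the factor 5/9 applies: -84 × 5/9 = -46.6667°C.
Final Celsius temperature: 144.4056 - 46.6667 = 97.7389°C.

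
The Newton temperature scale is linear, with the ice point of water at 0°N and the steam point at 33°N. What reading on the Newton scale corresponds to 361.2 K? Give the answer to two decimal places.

First in Celsius: 361.2 - 273.15 = 88.0500°C.
Linearly onto the Newton scale: 0 + (88.0500 / 100) × (33 - 0) = 29.06°N.

29.06°N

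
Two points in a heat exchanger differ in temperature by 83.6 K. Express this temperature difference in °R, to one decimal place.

Only the scale ratio 1.8 matters for a change in temperature.
83.6 × 1.8 = 150.5.

150.5°R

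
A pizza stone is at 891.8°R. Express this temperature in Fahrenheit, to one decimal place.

432.1°F

In Celsius: (891.8 - 491.67) × 5/9 = 222.2944°C.
In Fahrenheit: 222.2944 × 1.8 + 32 = 432.1°F.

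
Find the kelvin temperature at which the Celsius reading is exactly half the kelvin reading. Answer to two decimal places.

546.30 K

Let K be the kelvin reading. The Celsius reading is C = 1·K - 273.15.
Require C = 0.5·K: 1·K - 273.15 = 0.5·K.
(0.5)·K = 273.15  ⇒  K = 546.30.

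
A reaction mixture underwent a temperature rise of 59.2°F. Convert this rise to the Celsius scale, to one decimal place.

Only the scale ratio 5/9 matters for a change in temperature.
59.2 × 5/9 = 32.9.

32.9°C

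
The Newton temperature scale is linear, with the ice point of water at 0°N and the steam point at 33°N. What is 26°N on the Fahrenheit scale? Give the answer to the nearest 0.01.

173.82°F

Linear interpolation between the fixed points: C = (26 - 0) × 100 / (33 - 0) = 78.7879°C.
Then 78.7879 × 1.8 + 32 = 173.82°F.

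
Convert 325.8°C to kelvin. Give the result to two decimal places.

598.95 K

In kelvin: 325.8000 + 273.15 = 598.95 K.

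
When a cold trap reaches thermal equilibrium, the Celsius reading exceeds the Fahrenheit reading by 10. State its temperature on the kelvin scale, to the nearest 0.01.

220.65 K

Let x be the Fahrenheit reading; then the Celsius reading is 5/9·x - 17.7778.
(5/9·x - 17.7778) - x = 10  ⇒  (-4/9)·x = 27.7778  ⇒  x = -62.5000°F.
In Celsius: (-62.5 - 32) × 5/9 = -52.5000°C.
In kelvin: -52.5000 + 273.15 = 220.65 K.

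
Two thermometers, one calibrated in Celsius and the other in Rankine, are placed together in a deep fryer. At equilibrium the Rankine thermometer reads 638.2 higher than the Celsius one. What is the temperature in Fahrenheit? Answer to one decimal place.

Let x be the Celsius reading; then the Rankine reading is 1.8·x + 491.67.
(1.8·x + 491.67) - x = 638.2  ⇒  (0.8)·x = 146.53  ⇒  x = 183.1625°C.
In Fahrenheit: 183.1625 × 1.8 + 32 = 361.7°F.

361.7°F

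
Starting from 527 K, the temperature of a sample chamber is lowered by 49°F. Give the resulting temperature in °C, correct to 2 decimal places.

Initial temperature in Celsius: 527 - 273.15 = 253.8500°C.
The 49°F change is an interval, so only the factor 5/9 applies: -49 × 5/9 = -27.2222°C.
Final Celsius temperature: 253.8500 - 27.2222 = 226.6278°C.

226.63°C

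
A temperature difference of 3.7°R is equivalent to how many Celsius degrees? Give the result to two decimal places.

2.06°C

Only the scale ratio 5/9 matters for a change in temperature.
3.7 × 5/9 = 2.06.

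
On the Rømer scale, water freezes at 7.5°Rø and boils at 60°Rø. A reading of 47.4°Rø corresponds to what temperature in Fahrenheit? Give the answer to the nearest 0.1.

168.8°F

Linear interpolation between the fixed points: C = (47.4 - 7.5) × 100 / (60 - 7.5) = 76.0000°C.
Then 76.0000 × 1.8 + 32 = 168.8°F.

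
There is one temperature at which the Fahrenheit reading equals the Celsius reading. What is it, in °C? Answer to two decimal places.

Let C be the Celsius reading. The Fahrenheit reading is F = 1.8·C + 32.
Set F = C: 1.8·C + 32 = C.
(0.8)·C = -32  ⇒  C = -40.00.

-40.00°C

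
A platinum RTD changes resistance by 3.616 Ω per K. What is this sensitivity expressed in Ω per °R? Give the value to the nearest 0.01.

2.01 Ω per °R

Since only a temperature interval is involved, the additive offset between the scales drops out.
A change of 1°R is a change of 5/9 K, so per °R the value is 3.616 × 5/9 = 2.01.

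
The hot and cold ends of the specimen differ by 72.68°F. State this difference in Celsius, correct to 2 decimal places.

For a temperature interval the offset drops out; only the factor 5/9 applies.
72.68 × 5/9 = 40.38.

40.38°C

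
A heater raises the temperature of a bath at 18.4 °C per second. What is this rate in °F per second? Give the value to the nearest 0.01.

33.12 °F/second

Since only a temperature interval is involved, the additive offset between the scales drops out.
A change of 1°C is a change of 1.8°F, so 18.4 × 1.8 = 33.12.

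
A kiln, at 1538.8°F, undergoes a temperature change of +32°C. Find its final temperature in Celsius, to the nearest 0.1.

Initial temperature in Celsius: (1538.8 - 32) × 5/9 = 837.1111°C.
Final Celsius temperature: 837.1111 + 32.0000 = 869.1111°C.

869.1°C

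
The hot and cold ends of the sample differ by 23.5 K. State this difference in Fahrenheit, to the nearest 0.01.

42.30°F

An interval of 1 K corresponds to 1.8°F.
23.5 × 1.8 = 42.30.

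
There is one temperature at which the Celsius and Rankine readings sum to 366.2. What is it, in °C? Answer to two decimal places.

-44.81°C

Let C be the Celsius reading. The Rankine reading is R = 1.8·C + 491.67.
Require C + R = 366.2: (2.8)·C + 491.67 = 366.2.
C = (366.2 - 491.67) / (2.8) = -44.81.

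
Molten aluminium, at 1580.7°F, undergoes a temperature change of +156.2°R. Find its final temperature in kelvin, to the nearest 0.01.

Initial temperature in Celsius: (1580.7 - 32) × 5/9 = 860.3889°C.
The 156.2°R change is an interval, so only the factor 5/9 applies: +156.2 × 5/9 = +86.7778°C.
Final Celsius temperature: 860.3889 + 86.7778 = 947.1667°C.
In kelvin: 947.1667 + 273.15 = 1220.32 K.

1220.32 K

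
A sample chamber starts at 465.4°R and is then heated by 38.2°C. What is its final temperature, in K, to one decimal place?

Initial temperature in Celsius: (465.4 - 491.67) × 5/9 = -14.5944°C.
Final Celsius temperature: -14.5944 + 38.2000 = 23.6056°C.
In kelvin: 23.6056 + 273.15 = 296.8 K.

296.8 K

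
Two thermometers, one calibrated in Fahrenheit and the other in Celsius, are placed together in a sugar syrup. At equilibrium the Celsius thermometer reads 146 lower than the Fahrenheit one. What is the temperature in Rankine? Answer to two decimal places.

Let x be the Fahrenheit reading; then the Celsius reading is 5/9·x - 17.7778.
(5/9·x - 17.7778) - x = -146  ⇒  (-4/9)·x = -128.222  ⇒  x = 288.5000°F.
In Celsius: (288.5 - 32) × 5/9 = 142.5000°C.
In Rankine: 142.5000 × 1.8 + 491.67 = 748.17°R.

748.17°R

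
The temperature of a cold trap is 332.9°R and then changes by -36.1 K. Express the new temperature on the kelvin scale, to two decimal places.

148.84 K

Initial temperature in Celsius: (332.9 - 491.67) × 5/9 = -88.2056°C.
The 36.1 K change is an interval; Kelvin and Celsius degrees are the same size, so ΔC = -36.1°C.
Final Celsius temperature: -88.2056 - 36.1000 = -124.3056°C.
In kelvin: -124.3056 + 273.15 = 148.84 K.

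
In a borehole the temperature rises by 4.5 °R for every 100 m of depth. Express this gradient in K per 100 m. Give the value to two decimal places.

2.50 K/100 m

The quantity depends on a temperature interval, so only the ratio of degree sizes applies; the offset between the scales is irrelevant.
A change of 1°R is a change of 5/9 K, so 4.5 × 5/9 = 2.50.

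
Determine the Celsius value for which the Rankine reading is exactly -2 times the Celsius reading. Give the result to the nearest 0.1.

Let C be the Celsius reading. The Rankine reading is R = 1.8·C + 491.67.
Require R = -2·C: 1.8·C + 491.67 = -2·C.
(3.8)·C = -491.67  ⇒  C = -129.4.

-129.4°C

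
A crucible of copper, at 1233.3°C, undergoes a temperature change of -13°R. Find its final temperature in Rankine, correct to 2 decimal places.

2698.61°R

The 13°R change is an interval, so only the factor 5/9 applies: -13 × 5/9 = -7.2222°C.
Final Celsius temperature: 1233.3000 - 7.2222 = 1226.0778°C.
In Rankine: 1226.0778 × 1.8 + 491.67 = 2698.61°R.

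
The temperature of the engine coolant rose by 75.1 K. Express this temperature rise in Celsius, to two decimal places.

75.10°C

Kelvin and Celsius degrees are the same size, so the interval is unchanged: 75.10.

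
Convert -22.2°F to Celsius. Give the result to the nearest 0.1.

-30.1°C

In Celsius: (-22.2 - 32) × 5/9 = -30.1111°C.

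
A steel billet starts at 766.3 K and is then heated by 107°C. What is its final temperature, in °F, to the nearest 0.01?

1112.27°F

Initial temperature in Celsius: 766.3 - 273.15 = 493.1500°C.
Final Celsius temperature: 493.1500 + 107.0000 = 600.1500°C.
In Fahrenheit: 600.1500 × 1.8 + 32 = 1112.27°F.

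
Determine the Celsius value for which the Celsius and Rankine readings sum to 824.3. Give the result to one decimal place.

Let C be the Celsius reading. The Rankine reading is R = 1.8·C + 491.67.
Require C + R = 824.3: (2.8)·C + 491.67 = 824.3.
C = (824.3 - 491.67) / (2.8) = 118.8.

118.8°C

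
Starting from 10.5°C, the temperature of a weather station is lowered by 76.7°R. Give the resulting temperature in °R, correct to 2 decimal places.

433.87°R

The 76.7°R change is an interval, so only the factor 5/9 applies: -76.7 × 5/9 = -42.6111°C.
Final Celsius temperature: 10.5000 - 42.6111 = -32.1111°C.
In Rankine: -32.1111 × 1.8 + 491.67 = 433.87°R.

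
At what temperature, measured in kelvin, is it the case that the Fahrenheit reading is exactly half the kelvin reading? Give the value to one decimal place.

353.6 K

Let K be the kelvin reading. The Fahrenheit reading is F = 1.8·K - 459.67.
Require F = 0.5·K: 1.8·K - 459.67 = 0.5·K.
(1.3)·K = 459.67  ⇒  K = 353.6.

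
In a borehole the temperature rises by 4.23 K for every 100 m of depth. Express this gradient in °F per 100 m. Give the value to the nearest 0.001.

7.614 °F/100 m

The quantity depends on a temperature interval, so only the ratio of degree sizes applies; the offset between the scales is irrelevant.
A change of 1 K is a change of 1.8°F, so 4.23 × 1.8 = 7.614.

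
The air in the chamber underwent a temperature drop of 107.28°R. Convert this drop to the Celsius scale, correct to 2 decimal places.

59.60°C

For a temperature interval the offset drops out; only the factor 5/9 applies.
107.28 × 5/9 = 59.60.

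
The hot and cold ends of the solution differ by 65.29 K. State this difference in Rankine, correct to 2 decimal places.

117.52°R

An interval of 1 K corresponds to 1.8°R.
65.29 × 1.8 = 117.52.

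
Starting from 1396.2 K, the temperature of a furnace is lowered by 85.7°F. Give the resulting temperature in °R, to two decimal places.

Initial temperature in Celsius: 1396.2 - 273.15 = 1123.0500°C.
The 85.7°F change is an interval, so only the factor 5/9 applies: -85.7 × 5/9 = -47.6111°C.
Final Celsius temperature: 1123.0500 - 47.6111 = 1075.4389°C.
In Rankine: 1075.4389 × 1.8 + 491.67 = 2427.46°R.

2427.46°R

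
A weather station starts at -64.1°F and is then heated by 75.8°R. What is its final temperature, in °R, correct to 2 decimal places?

471.37°R

Initial temperature in Celsius: (-64.1 - 32) × 5/9 = -53.3889°C.
The 75.8°R change is an interval, so only the factor 5/9 applies: +75.8 × 5/9 = +42.1111°C.
Final Celsius temperature: -53.3889 + 42.1111 = -11.2778°C.
In Rankine: -11.2778 × 1.8 + 491.67 = 471.37°R.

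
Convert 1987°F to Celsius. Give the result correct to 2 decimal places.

1086.11°C

In Celsius: (1987 - 32) × 5/9 = 1086.1111°C.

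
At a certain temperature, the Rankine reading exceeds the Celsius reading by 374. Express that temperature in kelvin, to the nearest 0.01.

Let x be the Rankine reading; then the Celsius reading is 5/9·x - 273.15.
(5/9·x - 273.15) - x = -374  ⇒  (-4/9)·x = -100.85  ⇒  x = 226.9125°R.
In Celsius: (226.9125 - 491.67) × 5/9 = -147.0875°C.
In kelvin: -147.0875 + 273.15 = 126.06 K.

126.06 K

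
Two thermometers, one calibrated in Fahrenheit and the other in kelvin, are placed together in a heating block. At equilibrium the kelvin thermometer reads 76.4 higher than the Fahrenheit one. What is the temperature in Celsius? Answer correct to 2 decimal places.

Let x be the Fahrenheit reading; then the kelvin reading is 5/9·x + 255.372.
(5/9·x + 255.372) - x = 76.4  ⇒  (-4/9)·x = -178.972  ⇒  x = 402.6875°F.
In Celsius: (402.6875 - 32) × 5/9 = 205.94°C.

205.94°C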